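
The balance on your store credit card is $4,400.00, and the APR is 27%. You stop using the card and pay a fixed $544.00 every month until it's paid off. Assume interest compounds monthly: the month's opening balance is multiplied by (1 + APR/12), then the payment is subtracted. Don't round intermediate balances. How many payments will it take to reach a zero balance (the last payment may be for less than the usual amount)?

10 payments

Monthly rate r = 27%/12 = 2.25% = 0.0225.
Recurrence: B ← B·(1+r) − $544.00.
Month 1: interest $99.00; balance after payment $3,955.00.
Month 2: interest $88.99; balance after payment $3,499.99.
Closed form: n = −ln(1 − rB₀/P)/ln(1+r) = −ln(0.81801)/ln(1.0225) ≈ 9.028, so the balance reaches zero during payment 10.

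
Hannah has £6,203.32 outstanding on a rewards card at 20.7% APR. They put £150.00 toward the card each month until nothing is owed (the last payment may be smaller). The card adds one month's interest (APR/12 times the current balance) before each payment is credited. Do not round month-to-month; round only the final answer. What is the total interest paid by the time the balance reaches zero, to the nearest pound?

£4,756

Monthly rate r = 20.7%/12 = 1.725% = 0.01725.
Payoff takes n = ⌈−ln(1 − rB₀/P)/ln(1+r)⌉ = ⌈73.064⌉ = 74 payments; the last is £9.65.
Total paid = 73·£150.00 + £9.65 = £10,959.65.
Total interest = total paid − principal = £10,959.65 − £6,203.32 = £4,756.33.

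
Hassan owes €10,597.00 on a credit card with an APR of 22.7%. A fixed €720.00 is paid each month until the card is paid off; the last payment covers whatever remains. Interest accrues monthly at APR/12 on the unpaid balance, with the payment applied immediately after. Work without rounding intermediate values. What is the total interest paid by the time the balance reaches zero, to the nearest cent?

Monthly rate r = 22.7%/12 = 1.89167% = 0.0189167.
Payoff takes n = ⌈−ln(1 − rB₀/P)/ln(1+r)⌉ = ⌈17.412⌉ = 18 payments; the last is €298.54.
Total paid = 17·€720.00 + €298.54 = €12,538.54.
Total interest = total paid − principal = €12,538.54 − €10,597.00 = €1,941.54.

€1,941.54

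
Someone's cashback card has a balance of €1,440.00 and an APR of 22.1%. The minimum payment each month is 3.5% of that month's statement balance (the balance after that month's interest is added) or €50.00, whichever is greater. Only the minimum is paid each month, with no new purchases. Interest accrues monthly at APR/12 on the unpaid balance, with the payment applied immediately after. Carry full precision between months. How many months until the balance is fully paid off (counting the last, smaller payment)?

42 months

Monthly rate r = 22.1%/12 = 1.84167% = 0.0184167.
While 3.5% of the post-interest balance exceeds €50.00, each month B ← (B·(1+r))·(1 − 0.035), i.e. B shrinks by the factor (1+r)·0.965 = 0.98277.
This holds for months 1–2. Entering month 3 the balance is €1,390.81; 3.5% of the post-interest balance is now below €50.00, so the flat €50.00 minimum applies from here.
From month 3 a fixed €50.00 at rate r clears €1,390.81 in 40 more payments. Total: 2 + 40 = 42 months.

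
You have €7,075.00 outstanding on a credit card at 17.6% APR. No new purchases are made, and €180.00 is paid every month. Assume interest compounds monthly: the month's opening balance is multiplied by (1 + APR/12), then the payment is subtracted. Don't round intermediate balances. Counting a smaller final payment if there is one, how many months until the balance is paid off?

60 months

Monthly rate r = 17.6%/12 = 1.46667% = 0.0146667.
Recurrence: B ← B·(1+r) − €180.00.
Month 1: interest €103.77; balance after payment €6,998.77.
Month 2: interest €102.65; balance after payment €6,921.42.
Closed form: n = −ln(1 − rB₀/P)/ln(1+r) = −ln(0.42352)/ln(1.01467) ≈ 59.007, so the balance reaches zero during payment 60.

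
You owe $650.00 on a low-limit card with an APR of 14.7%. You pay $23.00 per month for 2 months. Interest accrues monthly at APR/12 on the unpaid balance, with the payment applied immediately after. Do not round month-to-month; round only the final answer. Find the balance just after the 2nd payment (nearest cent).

Monthly rate r = 14.7%/12 = 1.225% = 0.01225.
Each month: B ← B·(1+r) − $23.00.
Month 1: interest $7.96; balance after payment $634.96.
Month 2: interest $7.78; balance after payment $619.74.

$619.74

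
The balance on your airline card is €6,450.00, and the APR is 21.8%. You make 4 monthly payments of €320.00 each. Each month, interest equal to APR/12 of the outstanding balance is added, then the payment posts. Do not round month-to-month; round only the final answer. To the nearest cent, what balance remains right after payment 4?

€5,616.32

Monthly rate r = 21.8%/12 = 1.81667% = 0.0181667.
Each month: B ← B·(1+r) − €320.00.
Month 1: interest €117.18; balance after payment €6,247.18.
Month 2: interest €113.49; balance after payment €6,040.67.
Month 3: interest €109.74; balance after payment €5,830.40.
Month 4: interest €105.92; balance after payment €5,616.32.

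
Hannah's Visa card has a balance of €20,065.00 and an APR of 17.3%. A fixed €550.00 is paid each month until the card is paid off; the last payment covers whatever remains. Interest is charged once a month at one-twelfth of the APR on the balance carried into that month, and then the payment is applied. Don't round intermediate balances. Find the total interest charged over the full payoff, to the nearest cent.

Monthly rate r = 17.3%/12 = 1.44167% = 0.0144167.
Payoff takes n = ⌈−ln(1 − rB₀/P)/ln(1+r)⌉ = ⌈52.148⌉ = 53 payments; the last is €81.97.
Total paid = 52·€550.00 + €81.97 = €28,681.97.
Total interest = total paid − principal = €28,681.97 − €20,065.00 = €8,616.97.

€8,616.97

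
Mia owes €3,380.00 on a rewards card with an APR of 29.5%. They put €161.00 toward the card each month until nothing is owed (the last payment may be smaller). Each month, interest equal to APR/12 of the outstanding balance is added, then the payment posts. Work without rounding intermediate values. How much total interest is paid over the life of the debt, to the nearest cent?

€1,432.23

Monthly rate r = 29.5%/12 = 2.45833% = 0.0245833.
Payoff takes n = ⌈−ln(1 − rB₀/P)/ln(1+r)⌉ = ⌈29.888⌉ = 30 payments; the last is €143.23.
Total paid = 29·€161.00 + €143.23 = €4,812.23.
Total interest = total paid − principal = €4,812.23 − €3,380.00 = €1,432.23.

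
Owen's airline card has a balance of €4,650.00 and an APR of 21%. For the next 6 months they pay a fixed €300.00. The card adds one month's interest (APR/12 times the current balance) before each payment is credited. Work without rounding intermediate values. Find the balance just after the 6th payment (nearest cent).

Monthly rate r = 21%/12 = 1.75% = 0.0175.
Each month: B ← B·(1+r) − €300.00.
Month 1: interest €81.38; balance after payment €4,431.38.
Month 2: interest €77.55; balance after payment €4,208.92.
Month 3: interest €73.66; balance after payment €3,982.58.
Month 4: interest €69.70; balance after payment €3,752.28.
Month 5: interest €65.66; balance after payment €3,517.94.
Month 6: interest €61.56; balance after payment €3,279.50.

€3,279.50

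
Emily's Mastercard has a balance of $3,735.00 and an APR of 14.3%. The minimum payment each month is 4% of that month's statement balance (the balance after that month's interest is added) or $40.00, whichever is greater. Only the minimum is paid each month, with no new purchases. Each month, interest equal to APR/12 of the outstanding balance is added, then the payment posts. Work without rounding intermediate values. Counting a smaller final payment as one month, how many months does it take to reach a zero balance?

Monthly rate r = 14.3%/12 = 1.19167% = 0.0119167.
While 4% of the post-interest balance exceeds $40.00, each month B ← (B·(1+r))·(1 − 0.04), i.e. B shrinks by the factor (1+r)·0.96 = 0.97144.
This holds for months 1–46. Entering month 47 the balance is $984.98; 4% of the post-interest balance is now below $40.00, so the flat $40.00 minimum applies from here.
From month 47 a fixed $40.00 at rate r clears $984.98 in 30 more payments. Total: 46 + 30 = 76 months.

76 months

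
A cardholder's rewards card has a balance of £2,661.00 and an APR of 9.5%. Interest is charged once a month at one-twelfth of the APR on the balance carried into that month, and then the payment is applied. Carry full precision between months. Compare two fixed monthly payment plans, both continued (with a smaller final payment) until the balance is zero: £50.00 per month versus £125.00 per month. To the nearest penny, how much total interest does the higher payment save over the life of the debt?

Monthly rate r = 9.5%/12 = 0.791667% = 0.00791667.
At £50.00/mo: n = ⌈−ln(1 − rB₀/P)/ln(1+r)⌉ = 70 payments (last £18.53); total interest = total paid − £2,661.00 = £807.53.
At £125.00/mo: 24 payments (last £50.74); total interest £264.74.
Interest saved = £807.53 − £264.74 = £542.79.

£542.79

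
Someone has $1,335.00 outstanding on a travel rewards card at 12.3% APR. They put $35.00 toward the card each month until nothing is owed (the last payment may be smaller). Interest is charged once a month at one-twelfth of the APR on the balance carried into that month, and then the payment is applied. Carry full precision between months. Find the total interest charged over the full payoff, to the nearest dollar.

$367

Monthly rate r = 12.3%/12 = 1.025% = 0.01025.
Payoff takes n = ⌈−ln(1 − rB₀/P)/ln(1+r)⌉ = ⌈48.626⌉ = 49 payments; the last is $21.95.
Total paid = 48·$35.00 + $21.95 = $1,701.95.
Total interest = total paid − principal = $1,701.95 − $1,335.00 = $366.95.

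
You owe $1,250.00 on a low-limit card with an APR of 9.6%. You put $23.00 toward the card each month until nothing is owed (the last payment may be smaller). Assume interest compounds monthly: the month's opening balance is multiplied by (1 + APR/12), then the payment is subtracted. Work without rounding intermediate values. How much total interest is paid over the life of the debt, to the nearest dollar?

$397

Monthly rate r = 9.6%/12 = 0.8% = 0.008.
Payoff takes n = ⌈−ln(1 − rB₀/P)/ln(1+r)⌉ = ⌈71.603⌉ = 72 payments; the last is $13.89.
Total paid = 71·$23.00 + $13.89 = $1,646.89.
Total interest = total paid − principal = $1,646.89 − $1,250.00 = $396.89.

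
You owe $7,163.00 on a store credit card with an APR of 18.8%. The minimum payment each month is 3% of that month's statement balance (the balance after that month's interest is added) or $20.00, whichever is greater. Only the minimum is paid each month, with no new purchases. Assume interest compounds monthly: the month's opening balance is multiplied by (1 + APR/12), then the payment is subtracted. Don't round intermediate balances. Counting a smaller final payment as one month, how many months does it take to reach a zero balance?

Monthly rate r = 18.8%/12 = 1.56667% = 0.0156667.
While 3% of the post-interest balance exceeds $20.00, each month B ← (B·(1+r))·(1 − 0.03), i.e. B shrinks by the factor (1+r)·0.97 = 0.9852.
This holds for months 1–161. Entering month 162 the balance is $649.06; 3% of the post-interest balance is now below $20.00, so the flat $20.00 minimum applies from here.
From month 162 a fixed $20.00 at rate r clears $649.06 in 46 more payments. Total: 161 + 46 = 207 months.

207 months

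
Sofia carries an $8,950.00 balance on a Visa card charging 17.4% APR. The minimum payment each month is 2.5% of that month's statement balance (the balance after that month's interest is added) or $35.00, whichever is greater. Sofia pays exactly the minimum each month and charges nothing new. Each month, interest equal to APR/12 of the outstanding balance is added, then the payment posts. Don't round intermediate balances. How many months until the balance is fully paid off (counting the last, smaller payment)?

Monthly rate r = 17.4%/12 = 1.45% = 0.0145.
While 2.5% of the post-interest balance exceeds $35.00, each month B ← (B·(1+r))·(1 − 0.025), i.e. B shrinks by the factor (1+r)·0.975 = 0.98914.
This holds for months 1–172. Entering month 173 the balance is $1,367.63; 2.5% of the post-interest balance is now below $35.00, so the flat $35.00 minimum applies from here.
From month 173 a fixed $35.00 at rate r clears $1,367.63 in 59 more payments. Total: 172 + 59 = 231 months.

231 months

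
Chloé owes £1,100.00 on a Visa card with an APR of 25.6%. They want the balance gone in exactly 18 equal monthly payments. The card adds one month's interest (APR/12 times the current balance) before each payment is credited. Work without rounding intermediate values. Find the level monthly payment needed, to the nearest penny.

£74.24

Monthly rate r = 25.6%/12 = 2.13333% = 0.0213333.
Level-payment amortization: P = B₀·r / (1 − (1+r)^(−n)) = 1100.00·0.0213333 / (1 − 1.02133^(−18)).
Denominator 1 − (1+r)^(−18) = 0.316112151.
P = 23.4667 / 0.316112151 ≈ 74.24.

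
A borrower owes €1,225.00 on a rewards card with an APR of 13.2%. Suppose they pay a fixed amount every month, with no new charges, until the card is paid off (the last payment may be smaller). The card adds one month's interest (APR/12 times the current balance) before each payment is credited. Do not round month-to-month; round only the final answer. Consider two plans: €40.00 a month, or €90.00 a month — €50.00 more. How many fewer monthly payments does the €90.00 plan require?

Monthly rate r = 13.2%/12 = 1.1% = 0.011.
At €40.00/mo: n = ⌈−ln(1 − rB₀/P)/ln(1+r)⌉ = 38 payments (last €22.04); total interest = total paid − €1,225.00 = €277.04.
At €90.00/mo: 15 payments (last €74.38); total interest €109.38.
Payments saved = 38 − 15 = 23.

23 fewer payments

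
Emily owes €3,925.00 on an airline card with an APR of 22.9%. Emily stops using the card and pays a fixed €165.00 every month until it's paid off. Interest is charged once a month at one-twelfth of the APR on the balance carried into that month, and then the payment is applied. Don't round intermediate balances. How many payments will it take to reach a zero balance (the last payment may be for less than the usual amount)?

Monthly rate r = 22.9%/12 = 1.90833% = 0.0190833.
Recurrence: B ← B·(1+r) − €165.00.
Month 1: interest €74.90; balance after payment €3,834.90.
Month 2: interest €73.18; balance after payment €3,743.08.
Closed form: n = −ln(1 − rB₀/P)/ln(1+r) = −ln(0.54605)/ln(1.01908) ≈ 32.007, so the balance reaches zero during payment 33.

33 months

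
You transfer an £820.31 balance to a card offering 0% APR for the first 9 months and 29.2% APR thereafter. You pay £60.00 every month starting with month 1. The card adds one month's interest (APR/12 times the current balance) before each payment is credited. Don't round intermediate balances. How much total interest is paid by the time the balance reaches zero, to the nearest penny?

£20.87

Promo months 1–9 at r₀ = 0%/12 = 0; months 10+ at r₁ = 29.2%/12 = 0.0243333.
After month 9 (no interest yet): B = £820.31 − 9·£60.00 = £280.31.
Then at r₁ with £60.00/mo: n₂ = −ln(1 − r₁·B/P)/ln(1+r₁) ≈ 5.02 → 6 more payments.
Total paid = 14·£60.00 + £1.18 = £841.18; interest = £841.18 − £820.31 = £20.87.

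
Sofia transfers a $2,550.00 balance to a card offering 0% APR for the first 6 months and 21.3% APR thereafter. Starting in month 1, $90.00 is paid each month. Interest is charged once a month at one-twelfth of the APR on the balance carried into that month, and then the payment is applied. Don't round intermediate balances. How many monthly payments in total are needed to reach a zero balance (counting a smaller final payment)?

Promo months 1–6 at r₀ = 0%/12 = 0; months 7+ at r₁ = 21.3%/12 = 0.01775.
After month 6 (no interest yet): B = $2,550.00 − 6·$90.00 = $2,010.00.
Then at r₁ with $90.00/mo: n₂ = −ln(1 − r₁·B/P)/ln(1+r₁) ≈ 28.70 → 29 more payments.

35 payments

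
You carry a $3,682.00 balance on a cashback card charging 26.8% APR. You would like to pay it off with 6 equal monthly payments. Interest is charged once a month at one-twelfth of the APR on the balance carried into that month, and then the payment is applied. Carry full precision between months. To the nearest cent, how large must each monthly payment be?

Monthly rate r = 26.8%/12 = 2.23333% = 0.0223333.
Level-payment amortization: P = B₀·r / (1 − (1+r)^(−n)) = 3682.00·0.0223333 / (1 − 1.02233^(−6)).
Denominator 1 − (1+r)^(−6) = 0.12411947.
P = 82.2313 / 0.12411947 ≈ 662.52.

$662.52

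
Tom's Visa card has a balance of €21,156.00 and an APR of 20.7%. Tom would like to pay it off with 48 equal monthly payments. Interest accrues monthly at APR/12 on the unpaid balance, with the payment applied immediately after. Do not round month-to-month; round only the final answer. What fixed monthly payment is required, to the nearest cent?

€651.70

Monthly rate r = 20.7%/12 = 1.725% = 0.01725.
Level-payment amortization: P = B₀·r / (1 − (1+r)^(−n)) = 21156.00·0.01725 / (1 − 1.01725^(−48)).
Denominator 1 − (1+r)^(−48) = 0.559981972.
P = 364.941 / 0.559981972 ≈ 651.70.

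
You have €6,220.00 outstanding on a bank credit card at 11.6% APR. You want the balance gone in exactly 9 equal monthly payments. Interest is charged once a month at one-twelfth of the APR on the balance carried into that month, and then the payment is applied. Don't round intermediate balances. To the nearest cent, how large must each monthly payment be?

€724.94

Monthly rate r = 11.6%/12 = 0.966667% = 0.00966667.
Level-payment amortization: P = B₀·r / (1 − (1+r)^(−n)) = 6220.00·0.00966667 / (1 − 1.00967^(−9)).
Denominator 1 − (1+r)^(−9) = 0.0829398278.
P = 60.1267 / 0.0829398278 ≈ 724.94.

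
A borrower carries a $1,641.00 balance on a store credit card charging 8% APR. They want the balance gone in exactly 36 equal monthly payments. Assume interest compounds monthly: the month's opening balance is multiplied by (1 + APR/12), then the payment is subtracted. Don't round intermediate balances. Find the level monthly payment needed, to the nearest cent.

$51.42

Monthly rate r = 8%/12 = 0.666667% = 0.00666667.
Level-payment amortization: P = B₀·r / (1 − (1+r)^(−n)) = 1641.00·0.00666667 / (1 − 1.00667^(−36)).
Denominator 1 − (1+r)^(−36) = 0.21274537.
P = 10.94 / 0.21274537 ≈ 51.42.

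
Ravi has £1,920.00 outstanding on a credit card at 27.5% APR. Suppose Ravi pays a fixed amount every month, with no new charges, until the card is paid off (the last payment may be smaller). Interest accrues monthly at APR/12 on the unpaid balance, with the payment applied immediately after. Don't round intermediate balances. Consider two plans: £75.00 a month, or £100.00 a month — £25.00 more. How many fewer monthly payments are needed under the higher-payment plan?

Monthly rate r = 27.5%/12 = 2.29167% = 0.0229167.
At £75.00/mo: n = ⌈−ln(1 − rB₀/P)/ln(1+r)⌉ = 39 payments (last £74.47); total interest = total paid − £1,920.00 = £1,004.47.
At £100.00/mo: 26 payments (last £59.27); total interest £639.27.
Payments saved = 39 − 26 = 13.

13 fewer payments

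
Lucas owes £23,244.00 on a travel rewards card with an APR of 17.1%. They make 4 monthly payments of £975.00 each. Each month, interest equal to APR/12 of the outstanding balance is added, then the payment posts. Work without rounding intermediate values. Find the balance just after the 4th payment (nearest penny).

Monthly rate r = 17.1%/12 = 1.425% = 0.01425.
Each month: B ← B·(1+r) − £975.00.
Month 1: interest £331.23; balance after payment £22,600.23.
Month 2: interest £322.05; balance after payment £21,947.28.
Month 3: interest £312.75; balance after payment £21,285.03.
Month 4: interest £303.31; balance after payment £20,613.34.

£20,613.34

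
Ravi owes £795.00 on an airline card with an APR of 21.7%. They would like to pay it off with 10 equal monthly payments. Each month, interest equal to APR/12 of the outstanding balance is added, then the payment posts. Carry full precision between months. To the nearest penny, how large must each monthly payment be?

Monthly rate r = 21.7%/12 = 1.80833% = 0.0180833.
Level-payment amortization: P = B₀·r / (1 − (1+r)^(−n)) = 795.00·0.0180833 / (1 − 1.01808^(−10)).
Denominator 1 − (1+r)^(−10) = 0.16407614.
P = 14.3763 / 0.16407614 ≈ 87.62.

£87.62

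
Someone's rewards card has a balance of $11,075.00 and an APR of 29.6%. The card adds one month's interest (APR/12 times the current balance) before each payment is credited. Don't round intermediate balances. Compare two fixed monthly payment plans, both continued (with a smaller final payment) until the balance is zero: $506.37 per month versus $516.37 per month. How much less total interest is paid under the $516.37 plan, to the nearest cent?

Monthly rate r = 29.6%/12 = 2.46667% = 0.0246667.
At $506.37/mo: n = ⌈−ln(1 − rB₀/P)/ln(1+r)⌉ = 32 payments (last $417.35); total interest = total paid − $11,075.00 = $5,039.82.
At $516.37/mo: 31 payments (last $466.20); total interest $4,882.30.
Interest saved = $5,039.82 − $4,882.30 = $157.52.

$157.52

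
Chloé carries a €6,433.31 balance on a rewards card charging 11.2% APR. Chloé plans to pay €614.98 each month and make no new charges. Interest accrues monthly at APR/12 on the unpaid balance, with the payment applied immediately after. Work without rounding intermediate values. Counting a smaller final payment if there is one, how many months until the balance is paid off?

12 payments

Monthly rate r = 11.2%/12 = 0.933333% = 0.00933333.
Recurrence: B ← B·(1+r) − €614.98.
Month 1: interest €60.04; balance after payment €5,878.37.
Month 2: interest €54.86; balance after payment €5,318.26.
Closed form: n = −ln(1 − rB₀/P)/ln(1+r) = −ln(0.90236)/ln(1.00933) ≈ 11.059, so the balance reaches zero during payment 12.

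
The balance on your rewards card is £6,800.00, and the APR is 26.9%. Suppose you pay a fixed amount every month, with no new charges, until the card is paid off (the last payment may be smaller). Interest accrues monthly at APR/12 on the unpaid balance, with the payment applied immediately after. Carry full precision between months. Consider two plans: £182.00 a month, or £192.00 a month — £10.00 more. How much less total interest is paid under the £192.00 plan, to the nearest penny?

Monthly rate r = 26.9%/12 = 2.24167% = 0.0224167.
At £182.00/mo: n = ⌈−ln(1 − rB₀/P)/ln(1+r)⌉ = 82 payments (last £177.88); total interest = total paid − £6,800.00 = £8,119.88.
At £192.00/mo: 72 payments (last £48.05); total interest £6,880.05.
Interest saved = £8,119.88 − £6,880.05 = £1,239.83.

£1,239.83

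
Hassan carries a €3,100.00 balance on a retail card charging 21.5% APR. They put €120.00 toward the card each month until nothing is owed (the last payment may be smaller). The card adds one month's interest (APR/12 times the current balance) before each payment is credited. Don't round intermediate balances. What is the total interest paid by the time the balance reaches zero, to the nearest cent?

Monthly rate r = 21.5%/12 = 1.79167% = 0.0179167.
Payoff takes n = ⌈−ln(1 − rB₀/P)/ln(1+r)⌉ = ⌈34.997⌉ = 35 payments; the last is €119.60.
Total paid = 34·€120.00 + €119.60 = €4,199.60.
Total interest = total paid − principal = €4,199.60 − €3,100.00 = €1,099.60.

€1,099.60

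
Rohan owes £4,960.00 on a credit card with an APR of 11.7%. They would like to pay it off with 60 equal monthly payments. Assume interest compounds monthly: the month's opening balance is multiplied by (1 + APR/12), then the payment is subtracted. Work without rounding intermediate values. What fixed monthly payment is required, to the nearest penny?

Monthly rate r = 11.7%/12 = 0.975% = 0.00975.
Level-payment amortization: P = B₀·r / (1 − (1+r)^(−n)) = 4960.00·0.00975 / (1 − 1.00975^(−60)).
Denominator 1 − (1+r)^(−60) = 0.441313356.
P = 48.36 / 0.441313356 ≈ 109.58.

£109.58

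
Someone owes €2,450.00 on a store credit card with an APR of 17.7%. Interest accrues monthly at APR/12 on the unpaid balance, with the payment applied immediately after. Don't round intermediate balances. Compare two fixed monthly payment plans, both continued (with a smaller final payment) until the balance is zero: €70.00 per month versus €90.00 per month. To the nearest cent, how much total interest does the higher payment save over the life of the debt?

€316.25

Monthly rate r = 17.7%/12 = 1.475% = 0.01475.
At €70.00/mo: n = ⌈−ln(1 − rB₀/P)/ln(1+r)⌉ = 50 payments (last €41.79); total interest = total paid − €2,450.00 = €1,021.79.
At €90.00/mo: 36 payments (last €5.54); total interest €705.54.
Interest saved = €1,021.79 − €705.54 = €316.25.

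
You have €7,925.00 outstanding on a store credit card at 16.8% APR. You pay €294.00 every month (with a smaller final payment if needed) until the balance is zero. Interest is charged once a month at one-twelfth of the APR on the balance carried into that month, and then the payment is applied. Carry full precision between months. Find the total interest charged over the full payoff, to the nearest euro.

€2,095

Monthly rate r = 16.8%/12 = 1.4% = 0.014.
Payoff takes n = ⌈−ln(1 − rB₀/P)/ln(1+r)⌉ = ⌈34.081⌉ = 35 payments; the last is €23.87.
Total paid = 34·€294.00 + €23.87 = €10,019.87.
Total interest = total paid − principal = €10,019.87 − €7,925.00 = €2,094.87.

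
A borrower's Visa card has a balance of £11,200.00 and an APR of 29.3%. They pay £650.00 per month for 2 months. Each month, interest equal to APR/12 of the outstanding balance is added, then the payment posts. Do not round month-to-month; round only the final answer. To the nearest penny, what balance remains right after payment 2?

£10,437.74

Monthly rate r = 29.3%/12 = 2.44167% = 0.0244167.
Each month: B ← B·(1+r) − £650.00.
Month 1: interest £273.47; balance after payment £10,823.47.
Month 2: interest £264.27; balance after payment £10,437.74.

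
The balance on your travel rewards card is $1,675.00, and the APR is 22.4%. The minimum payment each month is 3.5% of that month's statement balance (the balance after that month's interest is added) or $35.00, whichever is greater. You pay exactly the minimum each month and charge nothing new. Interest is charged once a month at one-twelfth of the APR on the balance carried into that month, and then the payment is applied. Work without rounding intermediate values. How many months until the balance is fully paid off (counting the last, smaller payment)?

72 months

Monthly rate r = 22.4%/12 = 1.86667% = 0.0186667.
While 3.5% of the post-interest balance exceeds $35.00, each month B ← (B·(1+r))·(1 − 0.035), i.e. B shrinks by the factor (1+r)·0.965 = 0.98301.
This holds for months 1–32. Entering month 33 the balance is $968.09; 3.5% of the post-interest balance is now below $35.00, so the flat $35.00 minimum applies from here.
From month 33 a fixed $35.00 at rate r clears $968.09 in 40 more payments. Total: 32 + 40 = 72 months.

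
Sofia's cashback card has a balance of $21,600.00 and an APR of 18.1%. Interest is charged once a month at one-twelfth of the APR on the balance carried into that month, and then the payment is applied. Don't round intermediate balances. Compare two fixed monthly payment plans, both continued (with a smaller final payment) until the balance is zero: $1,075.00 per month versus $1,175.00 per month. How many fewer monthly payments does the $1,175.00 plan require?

Monthly rate r = 18.1%/12 = 1.50833% = 0.0150833.
At $1,075.00/mo: n = ⌈−ln(1 − rB₀/P)/ln(1+r)⌉ = 25 payments (last $128.15); total interest = total paid − $21,600.00 = $4,328.15.
At $1,175.00/mo: 22 payments (last $813.72); total interest $3,888.72.
Payments saved = 25 − 22 = 3.

3 fewer payments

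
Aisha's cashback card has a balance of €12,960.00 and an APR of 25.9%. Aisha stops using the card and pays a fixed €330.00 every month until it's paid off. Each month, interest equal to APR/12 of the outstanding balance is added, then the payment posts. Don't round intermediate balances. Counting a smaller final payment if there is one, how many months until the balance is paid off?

89 months

Monthly rate r = 25.9%/12 = 2.15833% = 0.0215833.
Recurrence: B ← B·(1+r) − €330.00.
Month 1: interest €279.72; balance after payment €12,909.72.
Month 2: interest €278.63; balance after payment €12,858.35.
Closed form: n = −ln(1 − rB₀/P)/ln(1+r) = −ln(0.15236)/ln(1.02158) ≈ 88.110, so the balance reaches zero during payment 89.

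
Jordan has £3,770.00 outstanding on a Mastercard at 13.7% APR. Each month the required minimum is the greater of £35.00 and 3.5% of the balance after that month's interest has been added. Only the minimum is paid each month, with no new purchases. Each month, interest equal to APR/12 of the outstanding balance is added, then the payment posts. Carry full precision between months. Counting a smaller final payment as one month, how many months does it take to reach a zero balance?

Monthly rate r = 13.7%/12 = 1.14167% = 0.0114167.
While 3.5% of the post-interest balance exceeds £35.00, each month B ← (B·(1+r))·(1 − 0.035), i.e. B shrinks by the factor (1+r)·0.965 = 0.97602.
This holds for months 1–56. Entering month 57 the balance is £968.18; 3.5% of the post-interest balance is now below £35.00, so the flat £35.00 minimum applies from here.
From month 57 a fixed £35.00 at rate r clears £968.18 in 34 more payments. Total: 56 + 34 = 90 months.

90 months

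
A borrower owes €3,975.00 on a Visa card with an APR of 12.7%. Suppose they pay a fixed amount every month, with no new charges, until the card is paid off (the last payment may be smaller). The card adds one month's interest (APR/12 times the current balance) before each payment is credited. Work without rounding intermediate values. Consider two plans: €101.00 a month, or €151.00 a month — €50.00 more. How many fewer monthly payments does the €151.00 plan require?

Monthly rate r = 12.7%/12 = 1.05833% = 0.0105833.
At €101.00/mo: n = ⌈−ln(1 − rB₀/P)/ln(1+r)⌉ = 52 payments (last €17.68); total interest = total paid − €3,975.00 = €1,193.68.
At €151.00/mo: 32 payments (last €2.93); total interest €708.93.
Payments saved = 52 − 32 = 20.

20 fewer payments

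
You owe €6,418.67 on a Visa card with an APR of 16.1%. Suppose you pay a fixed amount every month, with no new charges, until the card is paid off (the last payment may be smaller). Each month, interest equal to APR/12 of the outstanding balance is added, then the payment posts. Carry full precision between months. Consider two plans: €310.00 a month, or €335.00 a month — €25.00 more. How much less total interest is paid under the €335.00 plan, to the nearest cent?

Monthly rate r = 16.1%/12 = 1.34167% = 0.0134167.
At €310.00/mo: n = ⌈−ln(1 − rB₀/P)/ln(1+r)⌉ = 25 payments (last €130.54); total interest = total paid − €6,418.67 = €1,151.87.
At €335.00/mo: 23 payments (last €99.61); total interest €1,050.94.
Interest saved = €1,151.87 − €1,050.94 = €100.93.

€100.93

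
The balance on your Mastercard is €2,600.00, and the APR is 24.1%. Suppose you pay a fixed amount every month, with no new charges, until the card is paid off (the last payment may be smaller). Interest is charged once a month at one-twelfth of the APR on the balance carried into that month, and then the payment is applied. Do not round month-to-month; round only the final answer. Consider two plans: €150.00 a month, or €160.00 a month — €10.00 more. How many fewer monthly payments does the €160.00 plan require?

Monthly rate r = 24.1%/12 = 2.00833% = 0.0200833.
At €150.00/mo: n = ⌈−ln(1 − rB₀/P)/ln(1+r)⌉ = 22 payments (last €78.15); total interest = total paid − €2,600.00 = €628.15.
At €160.00/mo: 20 payments (last €138.97); total interest €578.97.
Payments saved = 22 − 20 = 2.

2 fewer payments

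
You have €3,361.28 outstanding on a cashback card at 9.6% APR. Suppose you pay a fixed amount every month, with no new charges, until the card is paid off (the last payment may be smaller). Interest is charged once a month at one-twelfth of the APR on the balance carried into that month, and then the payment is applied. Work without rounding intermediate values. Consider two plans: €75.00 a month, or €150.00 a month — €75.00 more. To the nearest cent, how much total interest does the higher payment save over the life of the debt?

€460.09

Monthly rate r = 9.6%/12 = 0.8% = 0.008.
At €75.00/mo: n = ⌈−ln(1 − rB₀/P)/ln(1+r)⌉ = 56 payments (last €54.22); total interest = total paid − €3,361.28 = €817.94.
At €150.00/mo: 25 payments (last €119.13); total interest €357.85.
Interest saved = €817.94 − €357.85 = €460.09.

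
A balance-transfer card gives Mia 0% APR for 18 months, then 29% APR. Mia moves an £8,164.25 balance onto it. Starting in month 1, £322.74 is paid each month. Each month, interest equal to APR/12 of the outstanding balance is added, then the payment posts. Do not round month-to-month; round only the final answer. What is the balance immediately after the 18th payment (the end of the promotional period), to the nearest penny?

£2,354.93

Promo months 1–18 at r₀ = 0%/12 = 0; months 19+ at r₁ = 29%/12 = 0.0241667.
After month 18 (no interest yet): B = £8,164.25 − 18·£322.74 = £2,354.93.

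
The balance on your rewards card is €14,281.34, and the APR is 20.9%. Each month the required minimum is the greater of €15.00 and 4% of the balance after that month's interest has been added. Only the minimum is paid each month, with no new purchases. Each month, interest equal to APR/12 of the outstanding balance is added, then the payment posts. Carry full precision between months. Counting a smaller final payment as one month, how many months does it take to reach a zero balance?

188 months

Monthly rate r = 20.9%/12 = 1.74167% = 0.0174167.
While 4% of the post-interest balance exceeds €15.00, each month B ← (B·(1+r))·(1 − 0.04), i.e. B shrinks by the factor (1+r)·0.96 = 0.97672.
This holds for months 1–156. Entering month 157 the balance is €362.16; 4% of the post-interest balance is now below €15.00, so the flat €15.00 minimum applies from here.
From month 157 a fixed €15.00 at rate r clears €362.16 in 32 more payments. Total: 156 + 32 = 188 months.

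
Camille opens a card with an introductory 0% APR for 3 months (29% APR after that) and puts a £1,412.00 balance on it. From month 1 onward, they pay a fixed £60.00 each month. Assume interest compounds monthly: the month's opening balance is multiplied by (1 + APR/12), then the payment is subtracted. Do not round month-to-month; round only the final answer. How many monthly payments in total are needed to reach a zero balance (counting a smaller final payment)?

32 payments

Promo months 1–3 at r₀ = 0%/12 = 0; months 4+ at r₁ = 29%/12 = 0.0241667.
After month 3 (no interest yet): B = £1,412.00 − 3·£60.00 = £1,232.00.
Then at r₁ with £60.00/mo: n₂ = −ln(1 − r₁·B/P)/ln(1+r₁) ≈ 28.71 → 29 more payments.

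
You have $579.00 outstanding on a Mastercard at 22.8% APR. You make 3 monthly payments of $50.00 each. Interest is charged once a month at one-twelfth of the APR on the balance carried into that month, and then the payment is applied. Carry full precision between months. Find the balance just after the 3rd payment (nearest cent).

$459.77

Monthly rate r = 22.8%/12 = 1.9% = 0.019.
Each month: B ← B·(1+r) − $50.00.
Month 1: interest $11.00; balance after payment $540.00.
Month 2: interest $10.26; balance after payment $500.26.
Month 3: interest $9.50; balance after payment $459.77.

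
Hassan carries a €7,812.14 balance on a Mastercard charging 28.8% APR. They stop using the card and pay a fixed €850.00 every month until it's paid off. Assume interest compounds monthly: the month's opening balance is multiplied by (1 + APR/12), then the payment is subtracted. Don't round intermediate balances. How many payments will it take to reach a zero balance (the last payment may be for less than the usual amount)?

Monthly rate r = 28.8%/12 = 2.4% = 0.024.
Recurrence: B ← B·(1+r) − €850.00.
Month 1: interest €187.49; balance after payment €7,149.63.
Month 2: interest €171.59; balance after payment €6,471.22.
Closed form: n = −ln(1 − rB₀/P)/ln(1+r) = −ln(0.77942)/ln(1.024) ≈ 10.508, so the balance reaches zero during payment 11.

11 payments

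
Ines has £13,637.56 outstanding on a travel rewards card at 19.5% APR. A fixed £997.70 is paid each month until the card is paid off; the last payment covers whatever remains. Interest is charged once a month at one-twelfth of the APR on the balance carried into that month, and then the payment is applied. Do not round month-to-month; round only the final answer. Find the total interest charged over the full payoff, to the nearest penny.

Monthly rate r = 19.5%/12 = 1.625% = 0.01625.
Payoff takes n = ⌈−ln(1 − rB₀/P)/ln(1+r)⌉ = ⌈15.583⌉ = 16 payments; the last is £583.38.
Total paid = 15·£997.70 + £583.38 = £15,548.88.
Total interest = total paid − principal = £15,548.88 − £13,637.56 = £1,911.32.

£1,911.32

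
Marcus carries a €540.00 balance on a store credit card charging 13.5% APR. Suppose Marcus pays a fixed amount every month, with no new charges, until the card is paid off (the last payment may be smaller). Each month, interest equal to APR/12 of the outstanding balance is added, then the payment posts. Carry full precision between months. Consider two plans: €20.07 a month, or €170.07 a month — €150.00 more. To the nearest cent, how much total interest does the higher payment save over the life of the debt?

€93.66

Monthly rate r = 13.5%/12 = 1.125% = 0.01125.
At €20.07/mo: n = ⌈−ln(1 − rB₀/P)/ln(1+r)⌉ = 33 payments (last €4.57); total interest = total paid − €540.00 = €106.81.
At €170.07/mo: 4 payments (last €42.94); total interest €13.15.
Interest saved = €106.81 − €13.15 = €93.66.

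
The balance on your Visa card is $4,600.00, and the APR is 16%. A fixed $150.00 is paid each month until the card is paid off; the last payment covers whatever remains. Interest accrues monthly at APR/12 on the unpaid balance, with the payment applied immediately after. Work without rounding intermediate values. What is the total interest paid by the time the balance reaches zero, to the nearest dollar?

Monthly rate r = 16%/12 = 1.33333% = 0.0133333.
Payoff takes n = ⌈−ln(1 − rB₀/P)/ln(1+r)⌉ = ⌈39.694⌉ = 40 payments; the last is $104.26.
Total paid = 39·$150.00 + $104.26 = $5,954.26.
Total interest = total paid − principal = $5,954.26 − $4,600.00 = $1,354.26.

$1,354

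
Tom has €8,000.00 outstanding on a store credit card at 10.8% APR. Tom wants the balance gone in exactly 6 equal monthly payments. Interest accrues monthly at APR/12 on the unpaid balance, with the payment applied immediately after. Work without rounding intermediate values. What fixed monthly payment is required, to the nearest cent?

€1,375.65

Monthly rate r = 10.8%/12 = 0.9% = 0.009.
Level-payment amortization: P = B₀·r / (1 − (1+r)^(−n)) = 8000.00·0.009 / (1 − 1.009^(−6)).
Denominator 1 − (1+r)^(−6) = 0.052339012.
P = 72 / 0.052339012 ≈ 1375.65.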